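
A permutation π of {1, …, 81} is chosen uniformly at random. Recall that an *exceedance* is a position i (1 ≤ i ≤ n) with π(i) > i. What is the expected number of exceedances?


Write X = Σ_{i=1}^{81} X_i, where X_i = 1_{π(i) > i}.
For each fixed i, π(i) is uniform over {1, …, 81} (marginal of a uniform permutation), so P[π(i) > i] = (n − i)/n. Summing: Σ_{i=1}^{81} (n − i)/n = (0 + 1 + … + 80)/81 = 81(81 − 1)/(2·81) = (81 − 1)/2.
Hence E[X] = Σ_{i=1}^{81} (81 − i)/81 = 40 ≈ 40.000000.

E[X] = 40 = 40.000000.


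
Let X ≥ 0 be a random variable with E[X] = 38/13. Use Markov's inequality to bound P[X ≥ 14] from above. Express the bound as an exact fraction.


μ = E[X] = 38/13, a = 14.
Markov: P[X ≥ 14] ≤ μ/a = (38/13)/14 = 19/91.
Numerically: ≈ 0.208791.
(Since a = 14 > μ = 2.923077, the bound 19/91 is < 1 and informative.)

P[X ≥ 14] ≤ 19/91 ≈ 0.208791.


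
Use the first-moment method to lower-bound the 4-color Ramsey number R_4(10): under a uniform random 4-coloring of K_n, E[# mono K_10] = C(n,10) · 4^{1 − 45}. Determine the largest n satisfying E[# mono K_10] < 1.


We need C(n, 10) · 4^{1 − 45} < 1, i.e. C(n, 10) < 4^{45 − 1} = 309485009821345068724781056.
Check values of n near the boundary:
  n = 2021: C(2021, 10) = 306347841644770462864800616; 306347841644770462864800616 < 309485009821345068724781056? YES
  n = 2022: C(2022, 10) = 307870445231474093395937796; 307870445231474093395937796 < 309485009821345068724781056? YES
  n = 2023: C(2023, 10) = 309399856285778485315440716; 309399856285778485315440716 < 309485009821345068724781056? YES
  n = 2024: C(2024, 10) = 310936101848269937576192656; 310936101848269937576192656 < 309485009821345068724781056? NO
  n = 2025: C(2025, 10) = 312479209053472269772600560; 312479209053472269772600560 < 309485009821345068724781056? NO
  n = 2026: C(2026, 10) = 314029205130126398094885285; 314029205130126398094885285 < 309485009821345068724781056? NO
The largest n with C(n, 10) < 309485009821345068724781056 is n = 2023 (where E[X] = 77349964071444621328860179/77371252455336267181195264 ≈ 0.999725). Hence R_4(10) > 2023, i.e. R_4(10) ≥ 2024.

Largest n = 2023; hence R_4(10) > 2023.


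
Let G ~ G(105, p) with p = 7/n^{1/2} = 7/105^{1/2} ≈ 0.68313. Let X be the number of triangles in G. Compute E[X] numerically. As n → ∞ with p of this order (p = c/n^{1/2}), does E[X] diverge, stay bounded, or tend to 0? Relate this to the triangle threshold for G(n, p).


Number of potential triangles: C(105, 3) = 187460.
Each occurs with probability p³ ≈ (0.68313)³ ≈ 3.1879402e-01.
By linearity: E[X] = C(105, 3)·p³ ≈ 187460 · 3.1879402e-01 ≈ 59761.12771.
Since α = 1/2 < 1, p = c/n^{1/2} ≫ 1/n is above the triangle threshold p ~ 1/n. Asymptotically E[X] ~ (c³/6)·n^{3(1−α)} = (7³/6)·n^{1.5} → ∞; triangles are abundant w.h.p.

E[X] ≈ 59761.12771; in regime p = Θ(1/n^{1/2}) E[X] diverges (above the triangle threshold p ~ 1/n).


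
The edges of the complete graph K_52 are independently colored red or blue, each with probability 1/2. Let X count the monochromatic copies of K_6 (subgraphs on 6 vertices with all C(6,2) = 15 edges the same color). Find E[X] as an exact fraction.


Let X = Σ_S X_S over the C(52, 6) = 20358520 subsets S of size 6, where X_S = 1 if the K_6 on S is monochromatic.
For a fixed S, the K_6 on S has C(6, 2) = 15 edges. P[all 15 edges red] = (1/2)^15, and likewise for blue, so P[monochromatic] = 2·(1/2)^15 = 2^{1 − 15} = 1/16384.
By linearity of expectation: E[X] = C(52, 6) · 2^{1 − 15} = 20358520 · 1/16384 = 2544815/2048.
Numerically: E[X] ≈ 1242.585.

E[X] = C(52,6)·2^(1−C(6,2)) = 2544815/2048 ≈ 1242.585.


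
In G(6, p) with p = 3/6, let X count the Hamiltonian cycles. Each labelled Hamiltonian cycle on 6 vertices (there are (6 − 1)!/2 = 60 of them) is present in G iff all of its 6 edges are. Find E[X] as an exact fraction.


K_6 has (6 − 1)!/2 = 60 labelled Hamiltonian cycles.
For each such Hamiltonian cycle H, let X_H = 1 if all 6 edges of H are present in G. Then P[X_H = 1] = p^{6} = (1/2)^{6} = 1/64.
Summing the indicators: E[X] = Σ_H E[X_H] = 60 · p^{6} = 60 · 1/64 = 15/16.
Numerically: E[X] ≈ 0.9375.

E[X] = 60 · (1/2)^{6} = 15/16 ≈ 0.9375.


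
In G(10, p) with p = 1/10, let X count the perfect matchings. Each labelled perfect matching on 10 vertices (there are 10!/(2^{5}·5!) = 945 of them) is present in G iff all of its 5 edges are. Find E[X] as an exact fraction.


K_10 has 10!/(2^{5}·5!) = 945 labelled perfect matchings.
For each such perfect matching H, let X_H = 1 if all 5 edges of H are present in G. Then P[X_H = 1] = p^{5} = (1/10)^{5} = 1/100000.
By linearity of expectation: E[X] = Σ_H E[X_H] = 945 · p^{5} = 945 · 1/100000 = 189/20000.
Numerically: E[X] ≈ 0.00945.

E[X] = 945 · (1/10)^{5} = 189/20000 ≈ 0.00945.


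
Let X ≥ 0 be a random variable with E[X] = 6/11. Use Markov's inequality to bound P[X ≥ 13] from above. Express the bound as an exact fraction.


μ = E[X] = 6/11, a = 13.
Markov: P[X ≥ 13] ≤ μ/a = (6/11)/13 = 6/143.
Numerically: ≈ 0.04196.
(Since a = 13 > μ = 0.54545, the bound 6/143 is < 1 and informative.)

P[X ≥ 13] ≤ 6/143 ≈ 0.04196.


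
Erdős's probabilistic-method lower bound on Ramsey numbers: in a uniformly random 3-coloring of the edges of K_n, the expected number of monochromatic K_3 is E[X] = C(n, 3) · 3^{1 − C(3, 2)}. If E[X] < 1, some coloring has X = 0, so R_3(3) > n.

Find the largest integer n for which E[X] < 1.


We need C(n, 3) · 3^{1 − 3} < 1, i.e. C(n, 3) < 3^{3 − 1} = 9.
Check values of n near the boundary:
  n = 3: C(3, 3) = 1; 1 < 9? YES
  n = 4: C(4, 3) = 4; 4 < 9? YES
  n = 5: C(5, 3) = 10; 10 < 9? NO
The largest n with C(n, 3) < 9 is n = 4 (where E[X] = 4/9 ≈ 0.44444). Hence R_3(3) > 4, i.e. R_3(3) ≥ 5.

Largest n = 4; hence R_3(3) > 4.


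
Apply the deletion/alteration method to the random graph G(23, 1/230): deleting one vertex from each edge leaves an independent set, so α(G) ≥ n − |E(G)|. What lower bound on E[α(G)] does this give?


E[|E(G)|] = C(23, 2)·p = 253 · (1/230) = 11/10.
E[α(G)] ≥ n − E[|E(G)|] = 23 − 11/10 = 219/10.
Numerically: ≈ 21.9000.
(This is only a lower bound; the true E[α(G)] may be larger.)

E[α(G)] ≥ 219/10 ≈ 21.9000.


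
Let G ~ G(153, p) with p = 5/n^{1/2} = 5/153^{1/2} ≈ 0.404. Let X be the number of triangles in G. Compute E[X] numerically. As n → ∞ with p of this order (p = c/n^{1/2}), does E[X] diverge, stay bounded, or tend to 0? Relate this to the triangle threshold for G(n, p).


Number of potential triangles: C(153, 3) = 585276.
Each occurs with probability p³ ≈ (0.404)³ ≈ 6.60500e-02.
By linearity: E[X] = C(153, 3)·p³ ≈ 585276 · 6.60500e-02 ≈ 38657.484.
Since α = 1/2 < 1, p = c/n^{1/2} ≫ 1/n is above the triangle threshold p ~ 1/n. Asymptotically E[X] ~ (c³/6)·n^{3(1−α)} = (5³/6)·n^{1.5} → ∞; triangles are abundant w.h.p.

E[X] ≈ 38657.484; in regime p = Θ(1/n^{1/2}) E[X] diverges (above the triangle threshold p ~ 1/n).


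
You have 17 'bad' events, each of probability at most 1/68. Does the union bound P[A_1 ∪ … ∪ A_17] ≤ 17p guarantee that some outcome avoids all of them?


Union bound: P[∪_{i=1}^{17} A_i] ≤ Σ_i P[A_i] ≤ 17·p = 17·(1/68) = 1/4.
Numerically: 1/4 ≈ 0.25000.
Is 1/4 < 1? YES.
Since P[∪ A_i] ≤ 1/4 < 1, the complement has P[∩ A_i^c] ≥ 1 − 1/4 = 3/4 > 0, so some outcome avoids every A_i.

17·p = 1/4 ≈ 0.25000; existence CERTIFIED by the union bound.


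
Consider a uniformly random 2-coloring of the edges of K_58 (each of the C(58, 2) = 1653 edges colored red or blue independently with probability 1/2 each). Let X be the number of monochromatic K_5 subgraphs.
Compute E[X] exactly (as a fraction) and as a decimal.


Let X = Σ_S X_S over the C(58, 5) = 4582116 subsets S of size 5, where X_S = 1 if the K_5 on S is monochromatic.
For a fixed S, the K_5 on S has C(5, 2) = 10 edges. P[all 10 edges red] = (1/2)^10, and likewise for blue, so P[monochromatic] = 2·(1/2)^10 = 2^{1 − 10} = 1/512.
By linearity: E[X] = C(58, 5) · 2^{1 − 10} = 4582116 · 1/512 = 1145529/128.
Numerically: E[X] ≈ 8949.44531.

E[X] = C(58,5)·2^(1−C(5,2)) = 1145529/128 ≈ 8949.44531.


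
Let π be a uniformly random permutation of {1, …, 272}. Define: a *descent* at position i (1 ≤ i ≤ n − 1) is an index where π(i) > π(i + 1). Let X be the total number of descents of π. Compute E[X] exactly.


Write X = Σ X_I over i = 1, …, 271, with X_I the indicator of one descent.
There are 271 indicators.
For each fixed i, the pair (π(i), π(i+1)) is a uniformly random ordered pair of distinct values from {1, …, 272}; by symmetry P[π(i) > π(i+1)] = 1/2.
By linearity: E[X] = 271 · (1/2) = (272 − 1) · (1/2) = 271/2 ≈ 135.500000.

E[X] = 271/2 = 135.500000.


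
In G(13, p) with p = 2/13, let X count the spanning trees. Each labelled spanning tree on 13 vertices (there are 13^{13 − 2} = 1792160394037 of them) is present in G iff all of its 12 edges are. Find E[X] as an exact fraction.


K_13 has 13^{13 − 2} = 1792160394037 labelled spanning trees.
For each such spanning tree H, let X_H = 1 if all 12 edges of H are present in G. Then P[X_H = 1] = p^{12} = (2/13)^{12} = 4096/23298085122481.
By linearity of expectation: E[X] = Σ_H E[X_H] = 1792160394037 · p^{12} = 1792160394037 · 4096/23298085122481 = 4096/13.
Numerically: E[X] ≈ 315.

E[X] = 1792160394037 · (2/13)^{12} = 4096/13 ≈ 315.


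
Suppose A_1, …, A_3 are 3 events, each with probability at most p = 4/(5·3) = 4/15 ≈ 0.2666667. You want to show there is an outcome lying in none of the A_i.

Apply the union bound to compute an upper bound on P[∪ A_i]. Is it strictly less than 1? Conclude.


Union bound: P[∪_{i=1}^{3} A_i] ≤ Σ_i P[A_i] ≤ 3·p = 3·(4/15) = 4/5.
Numerically: 4/5 ≈ 0.8000000.
Is 4/5 < 1? YES.
Since P[∪ A_i] ≤ 4/5 < 1, the complement has P[∩ A_i^c] ≥ 1 − 4/5 = 1/5 > 0, so some outcome avoids every A_i.

3·p = 4/5 ≈ 0.8000000; existence CERTIFIED by the union bound.


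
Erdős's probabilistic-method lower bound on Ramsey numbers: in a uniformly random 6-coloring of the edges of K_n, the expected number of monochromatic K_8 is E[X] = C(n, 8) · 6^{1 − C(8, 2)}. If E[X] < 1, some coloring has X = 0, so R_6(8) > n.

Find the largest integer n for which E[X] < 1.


We need C(n, 8) · 6^{1 − 28} < 1, i.e. C(n, 8) < 6^{28 − 1} = 1023490369077469249536.
Check values of n near the boundary:
  n = 1594: C(1594, 8) = 1015652773590544255167; 1015652773590544255167 < 1023490369077469249536? YES
  n = 1595: C(1595, 8) = 1020772636343363633895; 1020772636343363633895 < 1023490369077469249536? YES
  n = 1596: C(1596, 8) = 1025915067760710553965; 1025915067760710553965 < 1023490369077469249536? NO
  n = 1597: C(1597, 8) = 1031080153060953275445; 1031080153060953275445 < 1023490369077469249536? NO
The largest n with C(n, 8) < 1023490369077469249536 is n = 1595 (where E[X] = 113419181815929292655/113721152119718805504 ≈ 0.9973446). Hence R_6(8) > 1595, i.e. R_6(8) ≥ 1596.

Largest n = 1595; hence R_6(8) > 1595.


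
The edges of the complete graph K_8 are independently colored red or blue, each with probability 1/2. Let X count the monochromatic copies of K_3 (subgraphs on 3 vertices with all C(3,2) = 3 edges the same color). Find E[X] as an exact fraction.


Let X = Σ_S X_S over the C(8, 3) = 56 subsets S of size 3, where X_S = 1 if the K_3 on S is monochromatic.
For a fixed S, the K_3 on S has C(3, 2) = 3 edges. P[all 3 edges red] = (1/2)^3, and likewise for blue, so P[monochromatic] = 2·(1/2)^3 = 2^{1 − 3} = 1/4.
By linearity of expectation: E[X] = C(8, 3) · 2^{1 − 3} = 56 · 1/4 = 14.
Numerically: E[X] ≈ 14.000000.

E[X] = C(8,3)·2^(1−C(3,2)) = 14 ≈ 14.000000.


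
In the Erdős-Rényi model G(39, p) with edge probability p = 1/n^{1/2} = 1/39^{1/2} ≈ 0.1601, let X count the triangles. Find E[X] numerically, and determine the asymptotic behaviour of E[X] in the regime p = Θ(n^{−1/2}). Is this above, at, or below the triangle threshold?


Number of potential triangles: C(39, 3) = 9139.
Each occurs with probability p³ ≈ (0.1601)³ ≈ 4.105850e-03.
By linearity: E[X] = C(39, 3)·p³ ≈ 9139 · 4.105850e-03 ≈ 37.5234.
Since α = 1/2 < 1, p = c/n^{1/2} ≫ 1/n is above the triangle threshold p ~ 1/n. Asymptotically E[X] ~ (c³/6)·n^{3(1−α)} = (1³/6)·n^{1.5} → ∞; triangles are abundant w.h.p.

E[X] ≈ 37.5234; in regime p = Θ(1/n^{1/2}) E[X] diverges (above the triangle threshold p ~ 1/n).


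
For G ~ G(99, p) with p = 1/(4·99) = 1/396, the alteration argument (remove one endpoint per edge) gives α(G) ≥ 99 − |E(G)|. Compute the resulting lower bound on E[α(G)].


E[|E(G)|] = C(99, 2)·p = 4851 · (1/396) = 49/4.
E[α(G)] ≥ n − E[|E(G)|] = 99 − 49/4 = 347/4.
Numerically: ≈ 86.7500.
(This is only a lower bound; the true E[α(G)] may be larger.)

E[α(G)] ≥ 347/4 ≈ 86.7500.


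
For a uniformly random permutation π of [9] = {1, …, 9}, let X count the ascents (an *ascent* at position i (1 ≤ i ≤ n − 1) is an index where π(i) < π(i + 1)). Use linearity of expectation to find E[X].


Write X = Σ X_I over i = 1, …, 8, with X_I the indicator of one ascent.
There are 8 indicators.
For each fixed i, the pair (π(i), π(i+1)) is a uniformly random ordered pair of distinct values from {1, …, 9}; by symmetry P[π(i) < π(i+1)] = 1/2.
By linearity: E[X] = 8 · (1/2) = (9 − 1) · (1/2) = 4 ≈ 4.0000.

E[X] = 4 = 4.0000.


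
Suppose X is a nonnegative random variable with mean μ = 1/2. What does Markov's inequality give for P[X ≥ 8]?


μ = E[X] = 1/2, a = 8.
Markov: P[X ≥ 8] ≤ μ/a = (1/2)/8 = 1/16.
Numerically: ≈ 0.062500.
(Since a = 8 > μ = 0.500000, the bound 1/16 is < 1 and informative.)

P[X ≥ 8] ≤ 1/16 ≈ 0.062500.


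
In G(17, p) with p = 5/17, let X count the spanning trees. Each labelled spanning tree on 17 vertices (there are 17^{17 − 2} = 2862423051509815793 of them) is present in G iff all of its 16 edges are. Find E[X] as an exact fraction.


K_17 has 17^{17 − 2} = 2862423051509815793 labelled spanning trees.
For each such spanning tree H, let X_H = 1 if all 16 edges of H are present in G. Then P[X_H = 1] = p^{16} = (5/17)^{16} = 152587890625/48661191875666868481.
By linearity: E[X] = Σ_H E[X_H] = 2862423051509815793 · p^{16} = 2862423051509815793 · 152587890625/48661191875666868481 = 152587890625/17.
Numerically: E[X] ≈ 8.98e+09.

E[X] = 2862423051509815793 · (5/17)^{16} = 152587890625/17 ≈ 8.98e+09.


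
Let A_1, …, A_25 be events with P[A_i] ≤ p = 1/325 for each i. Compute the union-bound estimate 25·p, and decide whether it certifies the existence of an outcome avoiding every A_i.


Union bound: P[∪_{i=1}^{25} A_i] ≤ Σ_i P[A_i] ≤ 25·p = 25·(1/325) = 1/13.
Numerically: 1/13 ≈ 0.077.
Is 1/13 < 1? YES.
Since P[∪ A_i] ≤ 1/13 < 1, the complement has P[∩ A_i^c] ≥ 1 − 1/13 = 12/13 > 0, so some outcome avoids every A_i.

25·p = 1/13 ≈ 0.077; existence CERTIFIED by the union bound.


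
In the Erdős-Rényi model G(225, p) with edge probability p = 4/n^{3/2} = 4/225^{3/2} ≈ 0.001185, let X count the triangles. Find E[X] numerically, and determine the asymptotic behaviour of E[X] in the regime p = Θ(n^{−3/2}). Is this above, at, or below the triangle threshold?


Number of potential triangles: C(225, 3) = 1873200.
Each occurs with probability p³ ≈ (0.001185)³ ≈ 1.664787e-09.
By linearity: E[X] = C(225, 3)·p³ ≈ 1873200 · 1.664787e-09 ≈ 0.0031.
Since α = 3/2 > 1, p = c/n^{3/2} = o(1/n) is below the triangle threshold p ~ 1/n. Asymptotically E[X] ~ (c³/6)·n^{3(1−α)} = (4³/6)·n^{-1.5} → 0, so by Markov's inequality G has no triangles w.h.p.

E[X] ≈ 0.0031; in regime p = Θ(1/n^{3/2}) E[X] tends to 0 (below the triangle threshold p ~ 1/n).


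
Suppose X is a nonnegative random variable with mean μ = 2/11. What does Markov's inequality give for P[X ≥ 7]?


μ = E[X] = 2/11, a = 7.
Markov: P[X ≥ 7] ≤ μ/a = (2/11)/7 = 2/77.
Numerically: ≈ 0.026.
(Since a = 7 > μ = 0.182, the bound 2/77 is < 1 and informative.)

P[X ≥ 7] ≤ 2/77 ≈ 0.026.


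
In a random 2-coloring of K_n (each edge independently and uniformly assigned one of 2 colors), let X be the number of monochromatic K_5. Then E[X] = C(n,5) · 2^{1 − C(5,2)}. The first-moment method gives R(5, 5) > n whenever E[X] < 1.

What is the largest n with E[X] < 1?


We need C(n, 5) · 2^{1 − 10} < 1, i.e. C(n, 5) < 2^{10 − 1} = 512.
Check values of n near the boundary:
  n = 5: C(5, 5) = 1; 1 < 512? YES
  n = 6: C(6, 5) = 6; 6 < 512? YES
  n = 7: C(7, 5) = 21; 21 < 512? YES
  n = 8: C(8, 5) = 56; 56 < 512? YES
  n = 9: C(9, 5) = 126; 126 < 512? YES
  n = 10: C(10, 5) = 252; 252 < 512? YES
  n = 11: C(11, 5) = 462; 462 < 512? YES
  n = 12: C(12, 5) = 792; 792 < 512? NO
  n = 13: C(13, 5) = 1287; 1287 < 512? NO
The largest n with C(n, 5) < 512 is n = 11 (where E[X] = 231/256 ≈ 0.9023438). Hence R(5, 5) > 11, i.e. R(5, 5) ≥ 12.

Largest n = 11; hence R(5, 5) > 11.


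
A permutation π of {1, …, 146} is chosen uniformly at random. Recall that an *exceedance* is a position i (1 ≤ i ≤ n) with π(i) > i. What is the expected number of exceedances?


Write X = Σ_{i=1}^{146} X_i, where X_i = 1_{π(i) > i}.
For each fixed i, π(i) is uniform over {1, …, 146} (marginal of a uniform permutation), so P[π(i) > i] = (n − i)/n. Summing: Σ_{i=1}^{146} (n − i)/n = (0 + 1 + … + 145)/146 = 146(146 − 1)/(2·146) = (146 − 1)/2.
Hence E[X] = Σ_{i=1}^{146} (146 − i)/146 = 145/2 ≈ 72.50000.

E[X] = 145/2 = 72.50000.


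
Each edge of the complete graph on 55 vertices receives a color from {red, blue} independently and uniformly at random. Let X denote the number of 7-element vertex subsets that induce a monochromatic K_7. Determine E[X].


Let X = Σ_S X_S over the C(55, 7) = 202927725 subsets S of size 7, where X_S = 1 if the K_7 on S is monochromatic.
For a fixed S, the K_7 on S has C(7, 2) = 21 edges. P[all 21 edges red] = (1/2)^21, and likewise for blue, so P[monochromatic] = 2·(1/2)^21 = 2^{1 − 21} = 1/1048576.
Summing: E[X] = C(55, 7) · 2^{1 − 21} = 202927725 · 1/1048576 = 202927725/1048576.
Numerically: E[X] ≈ 193.52696.

E[X] = C(55,7)·2^(1−C(7,2)) = 202927725/1048576 ≈ 193.52696.


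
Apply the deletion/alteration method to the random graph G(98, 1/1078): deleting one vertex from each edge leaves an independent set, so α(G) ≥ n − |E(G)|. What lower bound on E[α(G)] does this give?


E[|E(G)|] = C(98, 2)·p = 4753 · (1/1078) = 97/22.
E[α(G)] ≥ n − E[|E(G)|] = 98 − 97/22 = 2059/22.
Numerically: ≈ 93.59091.
(This is only a lower bound; the true E[α(G)] may be larger.)

E[α(G)] ≥ 2059/22 ≈ 93.59091.


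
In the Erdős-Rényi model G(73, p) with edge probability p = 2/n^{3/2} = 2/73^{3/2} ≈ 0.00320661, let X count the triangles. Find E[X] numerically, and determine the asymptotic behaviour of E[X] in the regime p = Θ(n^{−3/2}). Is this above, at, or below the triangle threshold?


Number of potential triangles: C(73, 3) = 62196.
Each occurs with probability p³ ≈ (0.00320661)³ ≈ 3.29713794e-08.
By linearity: E[X] = C(73, 3)·p³ ≈ 62196 · 3.29713794e-08 ≈ 0.002051.
Since α = 3/2 > 1, p = c/n^{3/2} = o(1/n) is below the triangle threshold p ~ 1/n. Asymptotically E[X] ~ (c³/6)·n^{3(1−α)} = (2³/6)·n^{-1.5} → 0, so by Markov's inequality G has no triangles w.h.p.

E[X] ≈ 0.002051; in regime p = Θ(1/n^{3/2}) E[X] tends to 0 (below the triangle threshold p ~ 1/n).


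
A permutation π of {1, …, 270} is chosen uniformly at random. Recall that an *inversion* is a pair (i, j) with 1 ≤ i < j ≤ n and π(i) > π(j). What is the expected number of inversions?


Write X = Σ X_I over the C(270, 2) = 36315 pairs i < j, with X_I the indicator of one inversion.
There are 36315 indicators.
For each fixed pair i < j, the values π(i) and π(j) are two distinct elements of {1, …, 270} in uniformly random order; by symmetry P[π(i) > π(j)] = 1/2.
By linearity: E[X] = 36315 · (1/2) = C(270, 2) · (1/2) = 36315/2 = 36315/2 ≈ 18157.50000.

E[X] = 36315/2 = 18157.50000.


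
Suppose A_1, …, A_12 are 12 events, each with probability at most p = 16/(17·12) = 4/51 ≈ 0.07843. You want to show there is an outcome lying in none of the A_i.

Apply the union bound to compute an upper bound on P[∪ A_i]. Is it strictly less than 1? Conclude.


Union bound: P[∪_{i=1}^{12} A_i] ≤ Σ_i P[A_i] ≤ 12·p = 12·(4/51) = 16/17.
Numerically: 16/17 ≈ 0.94118.
Is 16/17 < 1? YES.
Since P[∪ A_i] ≤ 16/17 < 1, the complement has P[∩ A_i^c] ≥ 1 − 16/17 = 1/17 > 0, so some outcome avoids every A_i.

12·p = 16/17 ≈ 0.94118; existence CERTIFIED by the union bound.


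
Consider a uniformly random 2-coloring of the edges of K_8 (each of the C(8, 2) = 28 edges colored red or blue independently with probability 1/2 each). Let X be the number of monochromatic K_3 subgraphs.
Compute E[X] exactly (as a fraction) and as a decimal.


Let X = Σ_S X_S over the C(8, 3) = 56 subsets S of size 3, where X_S = 1 if the K_3 on S is monochromatic.
For a fixed S, the K_3 on S has C(3, 2) = 3 edges. P[all 3 edges red] = (1/2)^3, and likewise for blue, so P[monochromatic] = 2·(1/2)^3 = 2^{1 − 3} = 1/4.
By linearity of expectation: E[X] = C(8, 3) · 2^{1 − 3} = 56 · 1/4 = 14.
Numerically: E[X] ≈ 14.00000.

E[X] = C(8,3)·2^(1−C(3,2)) = 14 ≈ 14.00000.


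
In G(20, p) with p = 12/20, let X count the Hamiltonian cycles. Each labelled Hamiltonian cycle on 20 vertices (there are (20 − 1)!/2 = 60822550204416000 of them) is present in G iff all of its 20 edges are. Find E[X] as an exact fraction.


K_20 has (20 − 1)!/2 = 60822550204416000 labelled Hamiltonian cycles.
For each such Hamiltonian cycle H, let X_H = 1 if all 20 edges of H are present in G. Then P[X_H = 1] = p^{20} = (3/5)^{20} = 3486784401/95367431640625.
By linearity of expectation: E[X] = Σ_H E[X_H] = 60822550204416000 · p^{20} = 60822550204416000 · 3486784401/95367431640625 = 1696600954254376560918528/762939453125.
Numerically: E[X] ≈ 2.2238e+12.

E[X] = 60822550204416000 · (3/5)^{20} = 1696600954254376560918528/762939453125 ≈ 2.2238e+12.


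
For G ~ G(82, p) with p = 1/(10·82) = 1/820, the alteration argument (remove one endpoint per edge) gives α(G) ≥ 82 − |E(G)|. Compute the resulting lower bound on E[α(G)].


E[|E(G)|] = C(82, 2)·p = 3321 · (1/820) = 81/20.
E[α(G)] ≥ n − E[|E(G)|] = 82 − 81/20 = 1559/20.
Numerically: ≈ 77.950000.
(This is only a lower bound; the true E[α(G)] may be larger.)

E[α(G)] ≥ 1559/20 ≈ 77.950000.


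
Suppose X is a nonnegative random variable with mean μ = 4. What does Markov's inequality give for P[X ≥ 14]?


μ = E[X] = 4, a = 14.
Markov: P[X ≥ 14] ≤ μ/a = (4)/14 = 2/7.
Numerically: ≈ 0.285714.
(Since a = 14 > μ = 4.000000, the bound 2/7 is < 1 and informative.)

P[X ≥ 14] ≤ 2/7 ≈ 0.285714.


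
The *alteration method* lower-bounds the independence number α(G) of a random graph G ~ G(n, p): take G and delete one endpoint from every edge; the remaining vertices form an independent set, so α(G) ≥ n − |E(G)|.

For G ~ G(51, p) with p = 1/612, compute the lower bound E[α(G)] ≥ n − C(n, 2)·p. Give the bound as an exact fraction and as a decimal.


E[|E(G)|] = C(51, 2)·p = 1275 · (1/612) = 25/12.
E[α(G)] ≥ n − E[|E(G)|] = 51 − 25/12 = 587/12.
Numerically: ≈ 48.9167.
(This is only a lower bound; the true E[α(G)] may be larger.)

E[α(G)] ≥ 587/12 ≈ 48.9167.


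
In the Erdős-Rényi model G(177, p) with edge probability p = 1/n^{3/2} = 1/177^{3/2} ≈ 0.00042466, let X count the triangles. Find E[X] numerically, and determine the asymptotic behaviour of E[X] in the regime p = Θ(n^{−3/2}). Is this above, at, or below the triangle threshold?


Number of potential triangles: C(177, 3) = 908600.
Each occurs with probability p³ ≈ (0.00042466)³ ≈ 7.6580871e-11.
By linearity: E[X] = C(177, 3)·p³ ≈ 908600 · 7.6580871e-11 ≈ 0.00007.
Since α = 3/2 > 1, p = c/n^{3/2} = o(1/n) is below the triangle threshold p ~ 1/n. Asymptotically E[X] ~ (c³/6)·n^{3(1−α)} = (1³/6)·n^{-1.5} → 0, so by Markov's inequality G has no triangles w.h.p.

E[X] ≈ 0.00007; in regime p = Θ(1/n^{3/2}) E[X] tends to 0 (below the triangle threshold p ~ 1/n).


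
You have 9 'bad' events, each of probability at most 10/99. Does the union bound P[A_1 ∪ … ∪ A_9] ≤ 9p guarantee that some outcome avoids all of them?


Union bound: P[∪_{i=1}^{9} A_i] ≤ Σ_i P[A_i] ≤ 9·p = 9·(10/99) = 10/11.
Numerically: 10/11 ≈ 0.9091.
Is 10/11 < 1? YES.
Since P[∪ A_i] ≤ 10/11 < 1, the complement has P[∩ A_i^c] ≥ 1 − 10/11 = 1/11 > 0, so some outcome avoids every A_i.

9·p = 10/11 ≈ 0.9091; existence CERTIFIED by the union bound.


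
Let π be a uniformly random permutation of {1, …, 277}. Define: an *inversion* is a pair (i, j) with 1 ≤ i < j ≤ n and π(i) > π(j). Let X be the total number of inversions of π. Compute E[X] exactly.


Write X = Σ X_I over the C(277, 2) = 38226 pairs i < j, with X_I the indicator of one inversion.
There are 38226 indicators.
For each fixed pair i < j, the values π(i) and π(j) are two distinct elements of {1, …, 277} in uniformly random order; by symmetry P[π(i) > π(j)] = 1/2.
By linearity: E[X] = 38226 · (1/2) = C(277, 2) · (1/2) = 38226/2 = 19113 ≈ 19113.000.

E[X] = 19113 = 19113.000.


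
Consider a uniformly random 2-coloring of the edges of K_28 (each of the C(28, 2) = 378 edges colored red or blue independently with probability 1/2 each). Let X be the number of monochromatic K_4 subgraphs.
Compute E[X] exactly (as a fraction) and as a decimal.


Let X = Σ_S X_S over the C(28, 4) = 20475 subsets S of size 4, where X_S = 1 if the K_4 on S is monochromatic.
For a fixed S, the K_4 on S has C(4, 2) = 6 edges. P[all 6 edges red] = (1/2)^6, and likewise for blue, so P[monochromatic] = 2·(1/2)^6 = 2^{1 − 6} = 1/32.
By linearity of expectation: E[X] = C(28, 4) · 2^{1 − 6} = 20475 · 1/32 = 20475/32.
Numerically: E[X] ≈ 639.843750.

E[X] = C(28,4)·2^(1−C(4,2)) = 20475/32 ≈ 639.843750.


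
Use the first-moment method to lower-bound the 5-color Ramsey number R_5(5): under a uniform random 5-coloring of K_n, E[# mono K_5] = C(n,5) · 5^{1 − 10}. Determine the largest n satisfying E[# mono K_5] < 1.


We need C(n, 5) · 5^{1 − 10} < 1, i.e. C(n, 5) < 5^{10 − 1} = 1953125.
Check values of n near the boundary:
  n = 43: C(43, 5) = 962598; 962598 < 1953125? YES
  n = 44: C(44, 5) = 1086008; 1086008 < 1953125? YES
  n = 45: C(45, 5) = 1221759; 1221759 < 1953125? YES
  n = 46: C(46, 5) = 1370754; 1370754 < 1953125? YES
  n = 47: C(47, 5) = 1533939; 1533939 < 1953125? YES
  n = 48: C(48, 5) = 1712304; 1712304 < 1953125? YES
  n = 49: C(49, 5) = 1906884; 1906884 < 1953125? YES
  n = 50: C(50, 5) = 2118760; 2118760 < 1953125? NO
The largest n with C(n, 5) < 1953125 is n = 49 (where E[X] = 1906884/1953125 ≈ 0.976325). Hence R_5(5) > 49, i.e. R_5(5) ≥ 50.

Largest n = 49; hence R_5(5) > 49.


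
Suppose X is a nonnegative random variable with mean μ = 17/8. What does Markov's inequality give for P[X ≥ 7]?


μ = E[X] = 17/8, a = 7.
Markov: P[X ≥ 7] ≤ μ/a = (17/8)/7 = 17/56.
Numerically: ≈ 0.303571.
(Since a = 7 > μ = 2.125000, the bound 17/56 is < 1 and informative.)

P[X ≥ 7] ≤ 17/56 ≈ 0.303571.


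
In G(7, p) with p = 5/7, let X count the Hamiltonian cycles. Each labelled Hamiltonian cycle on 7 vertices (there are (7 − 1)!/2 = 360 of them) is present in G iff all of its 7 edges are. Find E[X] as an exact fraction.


K_7 has (7 − 1)!/2 = 360 labelled Hamiltonian cycles.
For each such Hamiltonian cycle H, let X_H = 1 if all 7 edges of H are present in G. Then P[X_H = 1] = p^{7} = (5/7)^{7} = 78125/823543.
Summing the indicators: E[X] = Σ_H E[X_H] = 360 · p^{7} = 360 · 78125/823543 = 28125000/823543.
Numerically: E[X] ≈ 34.151.

E[X] = 360 · (5/7)^{7} = 28125000/823543 ≈ 34.151.


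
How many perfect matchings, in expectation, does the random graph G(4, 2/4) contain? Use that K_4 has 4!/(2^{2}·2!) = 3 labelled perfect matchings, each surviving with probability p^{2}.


K_4 has 4!/(2^{2}·2!) = 3 labelled perfect matchings.
For each such perfect matching H, let X_H = 1 if all 2 edges of H are present in G. Then P[X_H = 1] = p^{2} = (1/2)^{2} = 1/4.
By linearity: E[X] = Σ_H E[X_H] = 3 · p^{2} = 3 · 1/4 = 3/4.
Numerically: E[X] ≈ 0.75.

E[X] = 3 · (1/2)^{2} = 3/4 ≈ 0.75.


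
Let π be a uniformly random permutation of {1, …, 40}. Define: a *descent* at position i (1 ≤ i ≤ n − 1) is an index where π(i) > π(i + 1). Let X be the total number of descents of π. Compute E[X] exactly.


Write X = Σ X_I over i = 1, …, 39, with X_I the indicator of one descent.
There are 39 indicators.
For each fixed i, the pair (π(i), π(i+1)) is a uniformly random ordered pair of distinct values from {1, …, 40}; by symmetry P[π(i) > π(i+1)] = 1/2.
By linearity: E[X] = 39 · (1/2) = (40 − 1) · (1/2) = 39/2 ≈ 19.500000.

E[X] = 39/2 = 19.500000.


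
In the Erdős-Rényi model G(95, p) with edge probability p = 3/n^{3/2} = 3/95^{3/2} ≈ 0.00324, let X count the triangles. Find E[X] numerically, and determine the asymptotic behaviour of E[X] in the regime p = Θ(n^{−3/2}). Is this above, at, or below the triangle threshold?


Number of potential triangles: C(95, 3) = 138415.
Each occurs with probability p³ ≈ (0.00324)³ ≈ 3.401007e-08.
By linearity: E[X] = C(95, 3)·p³ ≈ 138415 · 3.401007e-08 ≈ 0.0047.
Since α = 3/2 > 1, p = c/n^{3/2} = o(1/n) is below the triangle threshold p ~ 1/n. Asymptotically E[X] ~ (c³/6)·n^{3(1−α)} = (3³/6)·n^{-1.5} → 0, so by Markov's inequality G has no triangles w.h.p.

E[X] ≈ 0.0047; in regime p = Θ(1/n^{3/2}) E[X] tends to 0 (below the triangle threshold p ~ 1/n).


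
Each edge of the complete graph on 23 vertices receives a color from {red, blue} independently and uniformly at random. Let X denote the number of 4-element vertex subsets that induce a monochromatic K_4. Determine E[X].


Let X = Σ_S X_S over the C(23, 4) = 8855 subsets S of size 4, where X_S = 1 if the K_4 on S is monochromatic.
For a fixed S, the K_4 on S has C(4, 2) = 6 edges. P[all 6 edges red] = (1/2)^6, and likewise for blue, so P[monochromatic] = 2·(1/2)^6 = 2^{1 − 6} = 1/32.
By linearity of expectation: E[X] = C(23, 4) · 2^{1 − 6} = 8855 · 1/32 = 8855/32.
Numerically: E[X] ≈ 276.7188.

E[X] = C(23,4)·2^(1−C(4,2)) = 8855/32 ≈ 276.7188.


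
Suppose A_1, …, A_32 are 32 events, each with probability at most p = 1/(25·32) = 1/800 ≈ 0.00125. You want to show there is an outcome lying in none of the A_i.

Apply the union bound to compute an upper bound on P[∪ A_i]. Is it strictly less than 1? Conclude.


Union bound: P[∪_{i=1}^{32} A_i] ≤ Σ_i P[A_i] ≤ 32·p = 32·(1/800) = 1/25.
Numerically: 1/25 ≈ 0.04000.
Is 1/25 < 1? YES.
Since P[∪ A_i] ≤ 1/25 < 1, the complement has P[∩ A_i^c] ≥ 1 − 1/25 = 24/25 > 0, so some outcome avoids every A_i.

32·p = 1/25 ≈ 0.04000; existence CERTIFIED by the union bound.


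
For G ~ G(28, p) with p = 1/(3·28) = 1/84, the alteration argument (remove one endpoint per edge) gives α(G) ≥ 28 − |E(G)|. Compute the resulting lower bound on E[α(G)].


E[|E(G)|] = C(28, 2)·p = 378 · (1/84) = 9/2.
E[α(G)] ≥ n − E[|E(G)|] = 28 − 9/2 = 47/2.
Numerically: ≈ 23.5000.
(This is only a lower bound; the true E[α(G)] may be larger.)

E[α(G)] ≥ 47/2 ≈ 23.5000.


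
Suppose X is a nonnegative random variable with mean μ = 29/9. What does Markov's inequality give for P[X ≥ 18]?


μ = E[X] = 29/9, a = 18.
Markov: P[X ≥ 18] ≤ μ/a = (29/9)/18 = 29/162.
Numerically: ≈ 0.1790.
(Since a = 18 > μ = 3.2222, the bound 29/162 is < 1 and informative.)

P[X ≥ 18] ≤ 29/162 ≈ 0.1790.


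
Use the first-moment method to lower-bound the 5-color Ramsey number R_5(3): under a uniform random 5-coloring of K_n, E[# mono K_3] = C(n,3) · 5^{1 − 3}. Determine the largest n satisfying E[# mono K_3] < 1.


We need C(n, 3) · 5^{1 − 3} < 1, i.e. C(n, 3) < 5^{3 − 1} = 25.
Check values of n near the boundary:
  n = 3: C(3, 3) = 1; 1 < 25? YES
  n = 4: C(4, 3) = 4; 4 < 25? YES
  n = 5: C(5, 3) = 10; 10 < 25? YES
  n = 6: C(6, 3) = 20; 20 < 25? YES
  n = 7: C(7, 3) = 35; 35 < 25? NO
  n = 8: C(8, 3) = 56; 56 < 25? NO
The largest n with C(n, 3) < 25 is n = 6 (where E[X] = 4/5 ≈ 0.8000). Hence R_5(3) > 6, i.e. R_5(3) ≥ 7.

Largest n = 6; hence R_5(3) > 6.


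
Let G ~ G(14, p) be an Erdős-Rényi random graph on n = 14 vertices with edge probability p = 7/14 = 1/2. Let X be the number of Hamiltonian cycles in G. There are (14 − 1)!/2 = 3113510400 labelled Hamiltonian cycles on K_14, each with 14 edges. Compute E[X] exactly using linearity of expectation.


K_14 has (14 − 1)!/2 = 3113510400 labelled Hamiltonian cycles.
For each such Hamiltonian cycle H, let X_H = 1 if all 14 edges of H are present in G. Then P[X_H = 1] = p^{14} = (1/2)^{14} = 1/16384.
Summing the indicators: E[X] = Σ_H E[X_H] = 3113510400 · p^{14} = 3113510400 · 1/16384 = 6081075/32.
Numerically: E[X] ≈ 1.9e+05.

E[X] = 3113510400 · (1/2)^{14} = 6081075/32 ≈ 1.9e+05.


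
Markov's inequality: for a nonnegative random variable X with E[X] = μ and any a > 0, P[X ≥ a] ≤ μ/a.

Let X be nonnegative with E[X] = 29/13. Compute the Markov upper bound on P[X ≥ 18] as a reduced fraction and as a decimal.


μ = E[X] = 29/13, a = 18.
Markov: P[X ≥ 18] ≤ μ/a = (29/13)/18 = 29/234.
Numerically: ≈ 0.1239.
(Since a = 18 > μ = 2.2308, the bound 29/234 is < 1 and informative.)

P[X ≥ 18] ≤ 29/234 ≈ 0.1239.


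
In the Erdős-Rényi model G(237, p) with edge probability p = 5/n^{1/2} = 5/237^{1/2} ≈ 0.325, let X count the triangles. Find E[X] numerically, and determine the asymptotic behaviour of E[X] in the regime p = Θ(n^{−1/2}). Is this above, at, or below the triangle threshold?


Number of potential triangles: C(237, 3) = 2190670.
Each occurs with probability p³ ≈ (0.325)³ ≈ 3.42600e-02.
By linearity: E[X] = C(237, 3)·p³ ≈ 2190670 · 3.42600e-02 ≈ 75052.378.
Since α = 1/2 < 1, p = c/n^{1/2} ≫ 1/n is above the triangle threshold p ~ 1/n. Asymptotically E[X] ~ (c³/6)·n^{3(1−α)} = (5³/6)·n^{1.5} → ∞; triangles are abundant w.h.p.

E[X] ≈ 75052.378; in regime p = Θ(1/n^{1/2}) E[X] diverges (above the triangle threshold p ~ 1/n).


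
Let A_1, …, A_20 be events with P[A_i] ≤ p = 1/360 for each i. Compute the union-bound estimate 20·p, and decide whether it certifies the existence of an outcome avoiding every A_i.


Union bound: P[∪_{i=1}^{20} A_i] ≤ Σ_i P[A_i] ≤ 20·p = 20·(1/360) = 1/18.
Numerically: 1/18 ≈ 0.05556.
Is 1/18 < 1? YES.
Since P[∪ A_i] ≤ 1/18 < 1, the complement has P[∩ A_i^c] ≥ 1 − 1/18 = 17/18 > 0, so some outcome avoids every A_i.

20·p = 1/18 ≈ 0.05556; existence CERTIFIED by the union bound.


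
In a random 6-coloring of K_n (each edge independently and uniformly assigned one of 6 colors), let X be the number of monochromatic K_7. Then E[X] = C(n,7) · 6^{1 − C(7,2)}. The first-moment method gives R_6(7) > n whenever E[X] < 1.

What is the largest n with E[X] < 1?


We need C(n, 7) · 6^{1 − 21} < 1, i.e. C(n, 7) < 6^{21 − 1} = 3656158440062976.
Check values of n near the boundary:
  n = 566: C(566, 7) = 3557206237959440; 3557206237959440 < 3656158440062976? YES
  n = 567: C(567, 7) = 3601671315933933; 3601671315933933 < 3656158440062976? YES
  n = 568: C(568, 7) = 3646611956239704; 3646611956239704 < 3656158440062976? YES
  n = 569: C(569, 7) = 3692032389858348; 3692032389858348 < 3656158440062976? NO
  n = 570: C(570, 7) = 3737936877831720; 3737936877831720 < 3656158440062976? NO
  n = 571: C(571, 7) = 3784329711421830; 3784329711421830 < 3656158440062976? NO
The largest n with C(n, 7) < 3656158440062976 is n = 568 (where E[X] = 16882462760369/16926659444736 ≈ 0.9973889). Hence R_6(7) > 568, i.e. R_6(7) ≥ 569.

Largest n = 568; hence R_6(7) > 568.


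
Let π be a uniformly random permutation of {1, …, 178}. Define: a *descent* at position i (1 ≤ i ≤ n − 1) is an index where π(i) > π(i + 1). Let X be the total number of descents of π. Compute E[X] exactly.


Write X = Σ X_I over i = 1, …, 177, with X_I the indicator of one descent.
There are 177 indicators.
For each fixed i, the pair (π(i), π(i+1)) is a uniformly random ordered pair of distinct values from {1, …, 178}; by symmetry P[π(i) > π(i+1)] = 1/2.
By linearity: E[X] = 177 · (1/2) = (178 − 1) · (1/2) = 177/2 ≈ 88.5000.

E[X] = 177/2 = 88.5000.


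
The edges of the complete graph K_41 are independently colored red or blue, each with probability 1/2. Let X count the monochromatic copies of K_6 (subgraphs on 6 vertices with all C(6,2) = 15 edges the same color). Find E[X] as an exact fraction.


Let X = Σ_S X_S over the C(41, 6) = 4496388 subsets S of size 6, where X_S = 1 if the K_6 on S is monochromatic.
For a fixed S, the K_6 on S has C(6, 2) = 15 edges. P[all 15 edges red] = (1/2)^15, and likewise for blue, so P[monochromatic] = 2·(1/2)^15 = 2^{1 − 15} = 1/16384.
Summing: E[X] = C(41, 6) · 2^{1 − 15} = 4496388 · 1/16384 = 1124097/4096.
Numerically: E[X] ≈ 274.43774.

E[X] = C(41,6)·2^(1−C(6,2)) = 1124097/4096 ≈ 274.43774.


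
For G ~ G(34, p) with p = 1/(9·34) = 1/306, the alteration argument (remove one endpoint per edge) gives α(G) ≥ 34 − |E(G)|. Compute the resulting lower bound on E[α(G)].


E[|E(G)|] = C(34, 2)·p = 561 · (1/306) = 11/6.
E[α(G)] ≥ n − E[|E(G)|] = 34 − 11/6 = 193/6.
Numerically: ≈ 32.1667.
(This is only a lower bound; the true E[α(G)] may be larger.)

E[α(G)] ≥ 193/6 ≈ 32.1667.


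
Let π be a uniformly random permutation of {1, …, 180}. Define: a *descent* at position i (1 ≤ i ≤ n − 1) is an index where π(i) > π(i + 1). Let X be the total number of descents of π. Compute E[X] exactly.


Write X = Σ X_I over i = 1, …, 179, with X_I the indicator of one descent.
There are 179 indicators.
For each fixed i, the pair (π(i), π(i+1)) is a uniformly random ordered pair of distinct values from {1, …, 180}; by symmetry P[π(i) > π(i+1)] = 1/2.
By linearity: E[X] = 179 · (1/2) = (180 − 1) · (1/2) = 179/2 ≈ 89.5000.

E[X] = 179/2 = 89.5000.


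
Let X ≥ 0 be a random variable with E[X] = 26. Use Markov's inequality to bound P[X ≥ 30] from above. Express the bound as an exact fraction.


μ = E[X] = 26, a = 30.
Markov: P[X ≥ 30] ≤ μ/a = (26)/30 = 13/15.
Numerically: ≈ 0.866667.
(Since a = 30 > μ = 26.000000, the bound 13/15 is < 1 and informative.)

P[X ≥ 30] ≤ 13/15 ≈ 0.866667.


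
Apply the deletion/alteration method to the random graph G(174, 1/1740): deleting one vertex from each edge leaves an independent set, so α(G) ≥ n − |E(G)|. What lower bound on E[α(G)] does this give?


E[|E(G)|] = C(174, 2)·p = 15051 · (1/1740) = 173/20.
E[α(G)] ≥ n − E[|E(G)|] = 174 − 173/20 = 3307/20.
Numerically: ≈ 165.3500.
(This is only a lower bound; the true E[α(G)] may be larger.)

E[α(G)] ≥ 3307/20 ≈ 165.3500.


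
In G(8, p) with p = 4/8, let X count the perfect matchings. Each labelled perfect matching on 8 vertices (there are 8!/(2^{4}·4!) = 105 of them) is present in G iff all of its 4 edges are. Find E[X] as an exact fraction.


K_8 has 8!/(2^{4}·4!) = 105 labelled perfect matchings.
For each such perfect matching H, let X_H = 1 if all 4 edges of H are present in G. Then P[X_H = 1] = p^{4} = (1/2)^{4} = 1/16.
By linearity: E[X] = Σ_H E[X_H] = 105 · p^{4} = 105 · 1/16 = 105/16.
Numerically: E[X] ≈ 6.5625.

E[X] = 105 · (1/2)^{4} = 105/16 ≈ 6.5625.


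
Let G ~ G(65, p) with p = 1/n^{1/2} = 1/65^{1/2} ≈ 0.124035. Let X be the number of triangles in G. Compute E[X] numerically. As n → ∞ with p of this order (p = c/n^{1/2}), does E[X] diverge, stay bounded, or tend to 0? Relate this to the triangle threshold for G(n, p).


Number of potential triangles: C(65, 3) = 43680.
Each occurs with probability p³ ≈ (0.124035)³ ≈ 1.90822669e-03.
By linearity: E[X] = C(65, 3)·p³ ≈ 43680 · 1.90822669e-03 ≈ 83.351342.
Since α = 1/2 < 1, p = c/n^{1/2} ≫ 1/n is above the triangle threshold p ~ 1/n. Asymptotically E[X] ~ (c³/6)·n^{3(1−α)} = (1³/6)·n^{1.5} → ∞; triangles are abundant w.h.p.

E[X] ≈ 83.351342; in regime p = Θ(1/n^{1/2}) E[X] diverges (above the triangle threshold p ~ 1/n).
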